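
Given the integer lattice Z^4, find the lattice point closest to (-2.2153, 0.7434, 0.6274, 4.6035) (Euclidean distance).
(-2, 1, 1, 5)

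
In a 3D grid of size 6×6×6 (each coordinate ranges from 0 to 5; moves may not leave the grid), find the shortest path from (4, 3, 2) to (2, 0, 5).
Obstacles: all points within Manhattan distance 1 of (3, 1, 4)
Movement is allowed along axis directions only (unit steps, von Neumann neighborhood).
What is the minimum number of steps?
8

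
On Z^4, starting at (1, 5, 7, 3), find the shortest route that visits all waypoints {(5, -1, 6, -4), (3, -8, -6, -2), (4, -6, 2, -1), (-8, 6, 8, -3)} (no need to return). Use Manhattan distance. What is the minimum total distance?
65
(one optimal route: (1, 5, 7, 3) → (-8, 6, 8, -3) → (5, -1, 6, -4) → (4, -6, 2, -1) → (3, -8, -6, -2))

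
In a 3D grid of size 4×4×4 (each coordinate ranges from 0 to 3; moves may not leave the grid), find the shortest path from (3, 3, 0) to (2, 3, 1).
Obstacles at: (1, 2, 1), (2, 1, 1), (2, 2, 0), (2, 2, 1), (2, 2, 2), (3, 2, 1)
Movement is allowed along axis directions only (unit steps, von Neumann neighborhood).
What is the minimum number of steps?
2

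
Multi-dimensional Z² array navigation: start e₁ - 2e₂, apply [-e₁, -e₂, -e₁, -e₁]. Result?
(-2, -3)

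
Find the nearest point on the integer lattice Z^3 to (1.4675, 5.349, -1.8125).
(1, 5, -2)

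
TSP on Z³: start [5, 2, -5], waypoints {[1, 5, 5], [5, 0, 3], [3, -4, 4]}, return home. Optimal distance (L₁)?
46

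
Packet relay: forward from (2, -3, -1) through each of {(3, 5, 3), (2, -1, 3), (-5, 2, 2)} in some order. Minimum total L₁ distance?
25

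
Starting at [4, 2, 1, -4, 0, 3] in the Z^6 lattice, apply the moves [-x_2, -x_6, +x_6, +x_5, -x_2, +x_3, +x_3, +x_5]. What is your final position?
(4, 0, 3, -4, 2, 3)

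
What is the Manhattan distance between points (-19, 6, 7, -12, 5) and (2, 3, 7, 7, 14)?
52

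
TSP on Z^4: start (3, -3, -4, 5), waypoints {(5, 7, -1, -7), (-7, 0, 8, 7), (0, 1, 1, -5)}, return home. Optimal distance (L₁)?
96
(one optimal route: (3, -3, -4, 5) → (5, 7, -1, -7) → (0, 1, 1, -5) → (-7, 0, 8, 7) → (3, -3, -4, 5))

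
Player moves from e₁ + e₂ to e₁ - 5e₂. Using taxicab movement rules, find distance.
6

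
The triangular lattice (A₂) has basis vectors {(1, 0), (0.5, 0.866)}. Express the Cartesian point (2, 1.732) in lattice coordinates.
b₁ + 2b₂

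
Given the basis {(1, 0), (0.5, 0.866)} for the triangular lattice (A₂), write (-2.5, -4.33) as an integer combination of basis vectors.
-5b₂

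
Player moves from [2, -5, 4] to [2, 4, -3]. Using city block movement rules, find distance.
16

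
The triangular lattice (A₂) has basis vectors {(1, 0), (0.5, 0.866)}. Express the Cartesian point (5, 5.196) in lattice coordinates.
2b₁ + 6b₂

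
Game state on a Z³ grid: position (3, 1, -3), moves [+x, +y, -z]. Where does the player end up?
(4, 2, -4)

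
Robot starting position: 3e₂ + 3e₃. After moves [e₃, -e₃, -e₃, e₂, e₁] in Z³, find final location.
(1, 4, 2)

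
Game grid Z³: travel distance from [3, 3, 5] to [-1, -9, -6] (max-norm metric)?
12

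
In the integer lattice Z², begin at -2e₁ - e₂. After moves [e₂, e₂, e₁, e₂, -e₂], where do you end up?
(-1, 1)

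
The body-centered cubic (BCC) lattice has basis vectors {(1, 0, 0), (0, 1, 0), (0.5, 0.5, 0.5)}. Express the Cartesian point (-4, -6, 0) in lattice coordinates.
-4b₁ - 6b₂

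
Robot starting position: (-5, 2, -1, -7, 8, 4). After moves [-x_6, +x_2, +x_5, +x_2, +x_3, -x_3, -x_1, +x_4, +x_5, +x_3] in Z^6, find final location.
(-6, 4, 0, -6, 10, 3)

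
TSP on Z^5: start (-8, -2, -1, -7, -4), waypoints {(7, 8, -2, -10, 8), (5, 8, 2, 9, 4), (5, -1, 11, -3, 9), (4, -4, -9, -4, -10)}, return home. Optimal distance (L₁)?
180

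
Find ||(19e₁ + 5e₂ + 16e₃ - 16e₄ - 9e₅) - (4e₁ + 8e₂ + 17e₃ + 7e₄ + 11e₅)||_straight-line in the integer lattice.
34.1174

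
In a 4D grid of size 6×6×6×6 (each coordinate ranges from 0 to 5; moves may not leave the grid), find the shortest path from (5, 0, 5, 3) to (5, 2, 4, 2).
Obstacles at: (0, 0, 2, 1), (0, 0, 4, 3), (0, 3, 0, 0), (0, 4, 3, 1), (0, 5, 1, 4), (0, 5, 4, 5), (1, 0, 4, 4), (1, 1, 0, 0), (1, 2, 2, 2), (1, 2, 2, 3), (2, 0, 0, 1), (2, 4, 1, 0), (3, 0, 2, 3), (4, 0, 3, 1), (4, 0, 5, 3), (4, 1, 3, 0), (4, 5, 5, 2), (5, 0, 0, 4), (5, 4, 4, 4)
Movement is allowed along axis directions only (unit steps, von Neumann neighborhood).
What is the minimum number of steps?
4
(one shortest path: (5, 0, 5, 3) → (5, 1, 5, 3) → (5, 2, 5, 3) → (5, 2, 4, 3) → (5, 2, 4, 2))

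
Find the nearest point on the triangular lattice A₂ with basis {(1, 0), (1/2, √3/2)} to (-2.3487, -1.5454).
(-2, -1.732)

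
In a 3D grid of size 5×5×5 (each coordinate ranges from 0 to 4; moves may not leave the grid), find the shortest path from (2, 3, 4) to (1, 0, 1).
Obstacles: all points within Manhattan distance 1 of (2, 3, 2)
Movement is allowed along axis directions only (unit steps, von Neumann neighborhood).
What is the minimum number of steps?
7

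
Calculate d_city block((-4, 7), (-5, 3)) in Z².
5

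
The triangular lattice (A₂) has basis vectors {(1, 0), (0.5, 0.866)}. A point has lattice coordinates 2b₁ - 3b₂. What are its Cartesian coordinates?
(0.5, -2.598)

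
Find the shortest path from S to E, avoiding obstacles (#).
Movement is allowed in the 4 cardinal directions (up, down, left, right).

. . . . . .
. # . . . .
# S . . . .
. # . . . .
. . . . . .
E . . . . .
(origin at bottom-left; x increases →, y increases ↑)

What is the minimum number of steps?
6
(one shortest path: (1, 3) → (2, 3) → (2, 2) → (2, 1) → (1, 1) → (0, 1) → (0, 0))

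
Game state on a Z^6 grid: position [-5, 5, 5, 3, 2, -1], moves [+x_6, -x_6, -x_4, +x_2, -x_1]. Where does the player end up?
(-6, 6, 5, 2, 2, -1)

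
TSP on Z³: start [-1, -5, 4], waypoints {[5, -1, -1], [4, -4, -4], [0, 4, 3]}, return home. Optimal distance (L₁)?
46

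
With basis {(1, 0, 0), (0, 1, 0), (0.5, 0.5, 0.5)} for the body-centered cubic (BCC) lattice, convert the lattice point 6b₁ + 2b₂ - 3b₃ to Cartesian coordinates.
(4.5, 0.5, -1.5)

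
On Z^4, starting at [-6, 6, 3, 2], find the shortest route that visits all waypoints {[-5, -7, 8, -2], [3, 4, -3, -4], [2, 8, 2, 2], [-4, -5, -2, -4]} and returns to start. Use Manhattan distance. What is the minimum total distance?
82
(one optimal route: (-6, 6, 3, 2) → (-5, -7, 8, -2) → (-4, -5, -2, -4) → (3, 4, -3, -4) → (2, 8, 2, 2) → (-6, 6, 3, 2))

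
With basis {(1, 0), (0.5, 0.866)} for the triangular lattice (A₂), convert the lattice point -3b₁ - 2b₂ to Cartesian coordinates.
(-4, -1.732)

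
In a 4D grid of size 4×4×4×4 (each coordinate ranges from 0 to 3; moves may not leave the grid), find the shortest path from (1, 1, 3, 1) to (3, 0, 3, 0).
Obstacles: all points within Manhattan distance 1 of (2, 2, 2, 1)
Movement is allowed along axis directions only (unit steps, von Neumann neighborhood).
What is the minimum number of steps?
4
(one shortest path: (1, 1, 3, 1) → (2, 1, 3, 1) → (3, 1, 3, 1) → (3, 0, 3, 1) → (3, 0, 3, 0))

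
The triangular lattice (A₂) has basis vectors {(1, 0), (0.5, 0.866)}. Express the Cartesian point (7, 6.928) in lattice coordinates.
3b₁ + 8b₂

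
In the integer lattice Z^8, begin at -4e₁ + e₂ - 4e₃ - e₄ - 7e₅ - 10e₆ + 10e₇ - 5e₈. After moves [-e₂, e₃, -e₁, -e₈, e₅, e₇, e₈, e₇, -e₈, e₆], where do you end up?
(-5, 0, -3, -1, -6, -9, 12, -6)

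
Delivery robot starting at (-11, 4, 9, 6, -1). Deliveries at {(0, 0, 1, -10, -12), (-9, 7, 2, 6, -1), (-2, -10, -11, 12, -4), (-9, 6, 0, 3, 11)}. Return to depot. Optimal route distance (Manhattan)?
188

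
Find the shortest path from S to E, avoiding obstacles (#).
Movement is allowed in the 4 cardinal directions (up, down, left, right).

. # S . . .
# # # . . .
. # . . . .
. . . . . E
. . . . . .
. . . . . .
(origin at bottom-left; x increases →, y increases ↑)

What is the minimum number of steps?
6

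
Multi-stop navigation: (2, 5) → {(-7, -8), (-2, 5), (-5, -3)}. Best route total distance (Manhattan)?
22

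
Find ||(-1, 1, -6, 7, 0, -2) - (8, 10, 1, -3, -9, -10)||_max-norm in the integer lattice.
10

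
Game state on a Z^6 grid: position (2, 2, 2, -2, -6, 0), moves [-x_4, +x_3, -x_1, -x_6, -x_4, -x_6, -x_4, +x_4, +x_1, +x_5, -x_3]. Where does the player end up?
(2, 2, 2, -4, -5, -2)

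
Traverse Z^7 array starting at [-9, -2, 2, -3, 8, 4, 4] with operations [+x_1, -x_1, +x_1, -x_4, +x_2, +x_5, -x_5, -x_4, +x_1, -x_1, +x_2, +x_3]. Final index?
(-8, 0, 3, -5, 8, 4, 4)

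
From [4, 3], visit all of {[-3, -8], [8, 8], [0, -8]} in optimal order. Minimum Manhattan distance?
36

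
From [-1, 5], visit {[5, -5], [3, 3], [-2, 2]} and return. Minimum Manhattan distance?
34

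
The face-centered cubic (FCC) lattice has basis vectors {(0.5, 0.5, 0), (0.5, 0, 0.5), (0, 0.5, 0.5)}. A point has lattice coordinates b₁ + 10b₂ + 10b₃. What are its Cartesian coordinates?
(5.5, 5.5, 10)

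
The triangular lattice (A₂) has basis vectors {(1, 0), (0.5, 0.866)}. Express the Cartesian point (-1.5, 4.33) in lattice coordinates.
-4b₁ + 5b₂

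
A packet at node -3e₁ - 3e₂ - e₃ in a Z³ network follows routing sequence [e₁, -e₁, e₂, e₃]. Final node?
(-3, -2, 0)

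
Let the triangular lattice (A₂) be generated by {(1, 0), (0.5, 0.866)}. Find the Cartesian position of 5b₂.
(2.5, 4.33)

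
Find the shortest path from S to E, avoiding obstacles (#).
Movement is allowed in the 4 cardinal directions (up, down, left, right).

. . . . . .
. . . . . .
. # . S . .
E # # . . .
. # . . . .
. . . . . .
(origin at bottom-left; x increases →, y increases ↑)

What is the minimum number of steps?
6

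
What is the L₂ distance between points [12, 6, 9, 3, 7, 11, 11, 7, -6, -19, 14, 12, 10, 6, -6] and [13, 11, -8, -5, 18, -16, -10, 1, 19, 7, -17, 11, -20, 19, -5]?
70.9859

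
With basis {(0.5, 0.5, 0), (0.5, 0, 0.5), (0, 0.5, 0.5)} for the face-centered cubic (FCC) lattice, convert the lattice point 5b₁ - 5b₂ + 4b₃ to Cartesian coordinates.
(0, 4.5, -0.5)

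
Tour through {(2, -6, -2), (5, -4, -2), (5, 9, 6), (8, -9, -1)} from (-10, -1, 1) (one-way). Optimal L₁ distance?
60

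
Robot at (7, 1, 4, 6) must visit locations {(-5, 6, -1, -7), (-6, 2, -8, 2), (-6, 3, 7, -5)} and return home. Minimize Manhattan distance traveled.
94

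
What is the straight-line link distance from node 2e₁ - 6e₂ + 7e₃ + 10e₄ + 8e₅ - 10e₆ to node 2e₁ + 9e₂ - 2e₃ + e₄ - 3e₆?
22.3607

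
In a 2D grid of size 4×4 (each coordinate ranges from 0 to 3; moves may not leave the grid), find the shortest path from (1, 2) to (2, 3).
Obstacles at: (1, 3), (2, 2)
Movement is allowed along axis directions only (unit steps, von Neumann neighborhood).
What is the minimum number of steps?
6
(one shortest path: (1, 2) → (1, 1) → (2, 1) → (3, 1) → (3, 2) → (3, 3) → (2, 3))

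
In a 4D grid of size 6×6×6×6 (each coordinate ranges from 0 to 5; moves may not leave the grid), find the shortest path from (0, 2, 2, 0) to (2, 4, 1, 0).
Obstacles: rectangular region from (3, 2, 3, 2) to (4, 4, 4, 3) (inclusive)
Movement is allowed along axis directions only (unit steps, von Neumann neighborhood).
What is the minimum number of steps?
5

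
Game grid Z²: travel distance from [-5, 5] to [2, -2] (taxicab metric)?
14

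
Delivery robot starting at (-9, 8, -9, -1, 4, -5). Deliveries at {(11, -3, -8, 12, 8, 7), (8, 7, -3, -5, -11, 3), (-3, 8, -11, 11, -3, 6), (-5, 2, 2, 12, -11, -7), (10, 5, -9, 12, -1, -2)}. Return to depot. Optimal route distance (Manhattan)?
250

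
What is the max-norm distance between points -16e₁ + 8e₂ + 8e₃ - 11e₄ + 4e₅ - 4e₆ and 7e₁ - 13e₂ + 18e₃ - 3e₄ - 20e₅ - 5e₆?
24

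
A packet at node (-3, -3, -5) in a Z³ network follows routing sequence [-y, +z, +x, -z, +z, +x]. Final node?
(-1, -4, -4)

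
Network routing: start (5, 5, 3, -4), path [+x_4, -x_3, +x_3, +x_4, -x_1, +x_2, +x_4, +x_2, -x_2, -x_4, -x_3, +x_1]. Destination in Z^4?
(5, 6, 2, -2)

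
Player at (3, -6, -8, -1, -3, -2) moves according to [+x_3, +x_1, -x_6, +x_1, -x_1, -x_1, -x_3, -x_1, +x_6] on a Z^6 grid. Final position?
(2, -6, -8, -1, -3, -2)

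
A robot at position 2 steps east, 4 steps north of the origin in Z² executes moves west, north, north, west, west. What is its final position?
(-1, 6)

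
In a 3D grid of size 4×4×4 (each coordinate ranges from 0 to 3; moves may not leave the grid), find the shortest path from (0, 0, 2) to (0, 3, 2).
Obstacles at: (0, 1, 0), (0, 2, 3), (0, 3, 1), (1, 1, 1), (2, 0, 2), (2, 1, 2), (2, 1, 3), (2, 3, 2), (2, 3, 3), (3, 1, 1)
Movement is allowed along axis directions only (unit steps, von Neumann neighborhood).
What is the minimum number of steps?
3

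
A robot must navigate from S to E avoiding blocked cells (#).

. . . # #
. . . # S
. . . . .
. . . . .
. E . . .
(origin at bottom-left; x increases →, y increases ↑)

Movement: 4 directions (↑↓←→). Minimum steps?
6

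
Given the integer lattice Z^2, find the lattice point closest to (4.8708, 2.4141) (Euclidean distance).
(5, 2)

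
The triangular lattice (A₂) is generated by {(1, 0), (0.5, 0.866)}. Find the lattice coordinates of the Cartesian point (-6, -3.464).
-4b₁ - 4b₂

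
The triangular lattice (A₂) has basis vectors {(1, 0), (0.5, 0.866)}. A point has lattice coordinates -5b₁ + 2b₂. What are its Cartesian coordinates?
(-4, 1.732)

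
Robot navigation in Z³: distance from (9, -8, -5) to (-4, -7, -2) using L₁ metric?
17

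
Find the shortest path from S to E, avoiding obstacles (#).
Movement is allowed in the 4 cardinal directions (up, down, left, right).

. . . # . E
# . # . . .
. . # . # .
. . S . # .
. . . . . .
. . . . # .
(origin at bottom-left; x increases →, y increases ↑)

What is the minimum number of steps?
6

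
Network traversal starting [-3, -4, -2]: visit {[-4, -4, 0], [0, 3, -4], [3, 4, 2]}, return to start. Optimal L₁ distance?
42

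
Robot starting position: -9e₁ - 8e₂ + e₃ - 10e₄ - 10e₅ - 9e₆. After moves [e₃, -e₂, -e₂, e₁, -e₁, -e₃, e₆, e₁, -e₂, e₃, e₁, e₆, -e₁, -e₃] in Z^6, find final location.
(-8, -11, 1, -10, -10, -7)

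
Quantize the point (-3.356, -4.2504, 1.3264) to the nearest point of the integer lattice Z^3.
(-3, -4, 1)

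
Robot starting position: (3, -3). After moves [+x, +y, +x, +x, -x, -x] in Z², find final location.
(4, -2)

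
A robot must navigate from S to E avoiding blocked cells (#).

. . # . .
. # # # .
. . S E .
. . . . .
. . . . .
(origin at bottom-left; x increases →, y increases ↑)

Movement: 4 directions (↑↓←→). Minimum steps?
1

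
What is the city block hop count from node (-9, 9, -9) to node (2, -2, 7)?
38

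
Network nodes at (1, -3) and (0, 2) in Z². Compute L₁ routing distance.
6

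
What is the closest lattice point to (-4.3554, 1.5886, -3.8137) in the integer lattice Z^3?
(-4, 2, -4)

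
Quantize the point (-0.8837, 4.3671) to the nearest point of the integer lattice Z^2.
(-1, 4)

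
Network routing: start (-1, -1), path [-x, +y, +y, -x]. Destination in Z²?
(-3, 1)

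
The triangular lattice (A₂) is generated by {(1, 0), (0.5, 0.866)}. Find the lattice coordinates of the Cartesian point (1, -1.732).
2b₁ - 2b₂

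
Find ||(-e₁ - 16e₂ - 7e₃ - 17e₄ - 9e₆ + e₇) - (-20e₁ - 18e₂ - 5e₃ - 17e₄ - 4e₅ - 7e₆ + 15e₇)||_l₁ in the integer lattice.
43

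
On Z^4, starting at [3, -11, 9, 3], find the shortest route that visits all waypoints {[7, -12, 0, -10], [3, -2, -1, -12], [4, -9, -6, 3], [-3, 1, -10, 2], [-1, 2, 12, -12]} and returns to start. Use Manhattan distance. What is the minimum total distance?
144
(one optimal route: (3, -11, 9, 3) → (7, -12, 0, -10) → (3, -2, -1, -12) → (-1, 2, 12, -12) → (-3, 1, -10, 2) → (4, -9, -6, 3) → (3, -11, 9, 3))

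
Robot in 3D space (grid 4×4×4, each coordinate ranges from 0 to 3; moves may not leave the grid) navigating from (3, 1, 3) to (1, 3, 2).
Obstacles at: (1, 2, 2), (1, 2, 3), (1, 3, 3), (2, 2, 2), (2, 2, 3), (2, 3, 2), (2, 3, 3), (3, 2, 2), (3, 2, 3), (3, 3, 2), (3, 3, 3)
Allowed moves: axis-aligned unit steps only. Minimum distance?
7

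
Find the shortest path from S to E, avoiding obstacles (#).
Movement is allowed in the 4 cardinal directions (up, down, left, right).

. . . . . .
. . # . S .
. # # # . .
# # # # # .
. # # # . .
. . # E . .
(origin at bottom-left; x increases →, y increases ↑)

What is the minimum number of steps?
7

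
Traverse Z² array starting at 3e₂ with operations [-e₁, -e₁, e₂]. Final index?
(-2, 4)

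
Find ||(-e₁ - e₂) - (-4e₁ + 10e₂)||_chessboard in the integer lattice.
11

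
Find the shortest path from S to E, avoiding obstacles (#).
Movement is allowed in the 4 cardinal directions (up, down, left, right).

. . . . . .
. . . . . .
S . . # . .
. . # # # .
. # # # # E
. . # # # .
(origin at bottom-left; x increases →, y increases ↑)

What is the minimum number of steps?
9
(one shortest path: (0, 3) → (1, 3) → (2, 3) → (2, 4) → (3, 4) → (4, 4) → (5, 4) → (5, 3) → (5, 2) → (5, 1))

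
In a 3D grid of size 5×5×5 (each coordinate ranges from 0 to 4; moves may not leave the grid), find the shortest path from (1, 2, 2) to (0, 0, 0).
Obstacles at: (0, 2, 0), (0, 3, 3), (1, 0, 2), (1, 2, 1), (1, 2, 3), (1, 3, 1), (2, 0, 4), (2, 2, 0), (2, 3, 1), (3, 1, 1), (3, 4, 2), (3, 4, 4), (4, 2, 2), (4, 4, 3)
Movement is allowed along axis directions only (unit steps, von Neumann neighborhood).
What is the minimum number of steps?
5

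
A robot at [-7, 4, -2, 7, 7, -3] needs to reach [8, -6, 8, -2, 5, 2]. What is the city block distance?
51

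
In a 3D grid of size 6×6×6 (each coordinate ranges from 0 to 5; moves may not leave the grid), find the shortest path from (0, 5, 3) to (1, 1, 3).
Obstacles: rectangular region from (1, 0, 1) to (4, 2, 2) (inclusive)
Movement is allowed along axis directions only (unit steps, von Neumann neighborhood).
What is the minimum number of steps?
5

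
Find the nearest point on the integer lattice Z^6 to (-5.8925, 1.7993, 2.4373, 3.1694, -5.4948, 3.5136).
(-6, 2, 2, 3, -5, 4)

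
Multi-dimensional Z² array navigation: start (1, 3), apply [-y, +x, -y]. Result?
(2, 1)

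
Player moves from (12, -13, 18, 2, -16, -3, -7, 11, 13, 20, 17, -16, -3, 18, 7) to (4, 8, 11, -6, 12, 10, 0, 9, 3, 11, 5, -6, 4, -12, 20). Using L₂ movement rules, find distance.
56.2761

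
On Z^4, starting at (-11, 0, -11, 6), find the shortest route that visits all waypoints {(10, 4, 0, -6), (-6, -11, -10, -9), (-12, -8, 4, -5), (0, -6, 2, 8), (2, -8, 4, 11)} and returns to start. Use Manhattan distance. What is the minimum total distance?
180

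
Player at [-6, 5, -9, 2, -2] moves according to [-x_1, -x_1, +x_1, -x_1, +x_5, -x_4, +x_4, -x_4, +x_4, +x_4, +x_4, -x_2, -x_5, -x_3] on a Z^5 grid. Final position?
(-8, 4, -10, 4, -2)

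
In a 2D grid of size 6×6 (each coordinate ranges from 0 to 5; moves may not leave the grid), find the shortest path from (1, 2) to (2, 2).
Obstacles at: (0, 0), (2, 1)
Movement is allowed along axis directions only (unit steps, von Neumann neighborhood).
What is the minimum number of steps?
1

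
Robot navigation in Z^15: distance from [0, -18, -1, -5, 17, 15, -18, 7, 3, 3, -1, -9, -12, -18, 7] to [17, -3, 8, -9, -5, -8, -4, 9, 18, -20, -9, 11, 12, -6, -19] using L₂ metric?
66.6183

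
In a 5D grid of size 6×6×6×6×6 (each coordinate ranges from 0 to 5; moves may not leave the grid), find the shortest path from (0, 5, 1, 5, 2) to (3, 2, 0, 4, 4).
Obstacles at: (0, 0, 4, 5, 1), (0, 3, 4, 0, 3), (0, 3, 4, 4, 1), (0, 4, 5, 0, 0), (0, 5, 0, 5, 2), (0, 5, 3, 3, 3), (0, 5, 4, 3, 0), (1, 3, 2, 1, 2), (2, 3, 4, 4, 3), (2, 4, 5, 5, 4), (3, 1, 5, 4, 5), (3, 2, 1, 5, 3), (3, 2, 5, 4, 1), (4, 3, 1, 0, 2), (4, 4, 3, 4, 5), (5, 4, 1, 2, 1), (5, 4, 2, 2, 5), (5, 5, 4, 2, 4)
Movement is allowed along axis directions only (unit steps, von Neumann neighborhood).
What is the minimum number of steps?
10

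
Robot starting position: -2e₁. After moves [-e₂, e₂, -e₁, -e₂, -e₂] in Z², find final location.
(-3, -2)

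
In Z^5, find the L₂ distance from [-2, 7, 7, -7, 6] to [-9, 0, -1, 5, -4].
20.1494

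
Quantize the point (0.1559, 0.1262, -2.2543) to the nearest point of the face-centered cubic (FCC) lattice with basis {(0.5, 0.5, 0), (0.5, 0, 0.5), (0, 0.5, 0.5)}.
(0, 0, -2)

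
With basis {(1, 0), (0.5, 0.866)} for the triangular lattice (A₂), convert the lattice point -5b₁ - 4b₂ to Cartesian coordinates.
(-7, -3.464)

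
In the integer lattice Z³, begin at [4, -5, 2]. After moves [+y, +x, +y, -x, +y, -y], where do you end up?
(4, -3, 2)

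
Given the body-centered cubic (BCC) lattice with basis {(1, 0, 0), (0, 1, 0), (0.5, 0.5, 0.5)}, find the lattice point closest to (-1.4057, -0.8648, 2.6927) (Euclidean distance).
(-1.5, -0.5, 2.5)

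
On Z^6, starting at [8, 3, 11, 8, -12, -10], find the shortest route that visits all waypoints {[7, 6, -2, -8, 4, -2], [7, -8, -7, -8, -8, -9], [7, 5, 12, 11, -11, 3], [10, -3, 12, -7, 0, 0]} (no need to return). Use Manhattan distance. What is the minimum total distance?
135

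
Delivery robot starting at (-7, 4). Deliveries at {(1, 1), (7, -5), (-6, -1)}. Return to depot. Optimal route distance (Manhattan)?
46
(one optimal route: (-7, 4) → (1, 1) → (7, -5) → (-6, -1) → (-7, 4))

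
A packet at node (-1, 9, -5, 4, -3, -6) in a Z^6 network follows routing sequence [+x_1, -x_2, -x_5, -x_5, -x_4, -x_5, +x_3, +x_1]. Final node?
(1, 8, -4, 3, -6, -6)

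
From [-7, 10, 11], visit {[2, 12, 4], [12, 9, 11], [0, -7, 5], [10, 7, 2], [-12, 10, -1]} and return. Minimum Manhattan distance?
120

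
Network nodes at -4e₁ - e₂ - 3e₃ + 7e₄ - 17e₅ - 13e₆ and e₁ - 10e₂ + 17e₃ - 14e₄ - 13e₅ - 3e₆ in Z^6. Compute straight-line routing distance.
32.6037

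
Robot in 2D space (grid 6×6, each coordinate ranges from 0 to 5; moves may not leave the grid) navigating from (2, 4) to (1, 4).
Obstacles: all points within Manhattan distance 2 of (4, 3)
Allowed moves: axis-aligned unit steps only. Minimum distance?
1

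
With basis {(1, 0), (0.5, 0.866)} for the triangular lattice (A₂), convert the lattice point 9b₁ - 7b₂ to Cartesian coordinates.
(5.5, -6.062)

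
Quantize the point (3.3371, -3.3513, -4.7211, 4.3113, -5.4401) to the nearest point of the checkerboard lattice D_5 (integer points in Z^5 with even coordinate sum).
(3, -3, -5, 4, -5)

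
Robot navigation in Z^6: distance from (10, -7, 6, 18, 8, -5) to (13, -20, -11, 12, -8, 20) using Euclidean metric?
37.2022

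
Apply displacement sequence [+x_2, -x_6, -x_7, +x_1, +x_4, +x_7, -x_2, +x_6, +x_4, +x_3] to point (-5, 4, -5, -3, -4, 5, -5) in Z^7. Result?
(-4, 4, -4, -1, -4, 5, -5)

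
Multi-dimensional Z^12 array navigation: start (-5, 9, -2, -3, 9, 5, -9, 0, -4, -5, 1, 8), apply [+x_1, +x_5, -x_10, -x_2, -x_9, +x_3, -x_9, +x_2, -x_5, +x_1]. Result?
(-3, 9, -1, -3, 9, 5, -9, 0, -6, -6, 1, 8)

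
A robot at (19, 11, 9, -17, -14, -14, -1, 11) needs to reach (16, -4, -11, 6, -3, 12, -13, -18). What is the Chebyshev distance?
29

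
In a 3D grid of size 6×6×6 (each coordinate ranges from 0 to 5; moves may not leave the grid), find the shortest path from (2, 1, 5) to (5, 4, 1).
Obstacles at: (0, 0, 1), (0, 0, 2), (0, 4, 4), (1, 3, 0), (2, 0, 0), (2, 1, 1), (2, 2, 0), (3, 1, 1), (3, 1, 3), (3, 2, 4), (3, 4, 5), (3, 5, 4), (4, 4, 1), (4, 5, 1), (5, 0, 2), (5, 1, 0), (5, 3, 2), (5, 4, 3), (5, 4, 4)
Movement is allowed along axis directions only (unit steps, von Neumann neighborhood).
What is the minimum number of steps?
10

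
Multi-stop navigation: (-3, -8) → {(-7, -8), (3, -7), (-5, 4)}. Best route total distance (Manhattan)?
32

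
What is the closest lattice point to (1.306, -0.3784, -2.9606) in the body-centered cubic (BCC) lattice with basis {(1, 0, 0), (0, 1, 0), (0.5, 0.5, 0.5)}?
(1, 0, -3)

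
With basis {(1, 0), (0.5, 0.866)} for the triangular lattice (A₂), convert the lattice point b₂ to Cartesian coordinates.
(0.5, 0.866)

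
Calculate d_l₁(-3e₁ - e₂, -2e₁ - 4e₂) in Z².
4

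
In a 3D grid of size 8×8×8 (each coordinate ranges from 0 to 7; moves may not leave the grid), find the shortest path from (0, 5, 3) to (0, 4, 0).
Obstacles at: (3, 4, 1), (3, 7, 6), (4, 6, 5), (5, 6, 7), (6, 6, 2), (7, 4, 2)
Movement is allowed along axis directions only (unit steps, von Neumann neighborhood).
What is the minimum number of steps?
4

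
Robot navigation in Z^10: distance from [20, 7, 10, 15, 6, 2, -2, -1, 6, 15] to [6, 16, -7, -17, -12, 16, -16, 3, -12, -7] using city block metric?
162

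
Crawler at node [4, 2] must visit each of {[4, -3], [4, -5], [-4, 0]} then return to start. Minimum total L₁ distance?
30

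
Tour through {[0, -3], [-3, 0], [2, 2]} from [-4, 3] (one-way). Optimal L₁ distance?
17
(one optimal route: (-4, 3) → (-3, 0) → (0, -3) → (2, 2))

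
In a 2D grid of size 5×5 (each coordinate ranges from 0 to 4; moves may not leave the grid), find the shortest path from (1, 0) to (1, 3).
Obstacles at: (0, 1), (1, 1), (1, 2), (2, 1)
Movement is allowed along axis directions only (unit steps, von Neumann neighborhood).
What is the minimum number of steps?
7
(one shortest path: (1, 0) → (2, 0) → (3, 0) → (3, 1) → (3, 2) → (2, 2) → (2, 3) → (1, 3))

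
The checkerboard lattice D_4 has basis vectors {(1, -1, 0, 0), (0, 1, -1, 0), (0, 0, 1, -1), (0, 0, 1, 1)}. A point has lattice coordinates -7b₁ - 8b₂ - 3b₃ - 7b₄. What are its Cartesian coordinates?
(-7, -1, -2, -4)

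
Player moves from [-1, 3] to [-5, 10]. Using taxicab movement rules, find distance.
11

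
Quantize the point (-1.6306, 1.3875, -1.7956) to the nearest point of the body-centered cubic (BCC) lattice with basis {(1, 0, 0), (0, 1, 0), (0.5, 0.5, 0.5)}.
(-1.5, 1.5, -1.5)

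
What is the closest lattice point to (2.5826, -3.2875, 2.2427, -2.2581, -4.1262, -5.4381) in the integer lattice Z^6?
(3, -3, 2, -2, -4, -5)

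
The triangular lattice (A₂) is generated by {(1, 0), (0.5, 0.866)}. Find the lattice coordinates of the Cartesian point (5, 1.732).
4b₁ + 2b₂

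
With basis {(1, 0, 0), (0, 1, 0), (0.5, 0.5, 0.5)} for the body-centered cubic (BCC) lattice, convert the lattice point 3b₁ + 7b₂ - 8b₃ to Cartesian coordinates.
(-1, 3, -4)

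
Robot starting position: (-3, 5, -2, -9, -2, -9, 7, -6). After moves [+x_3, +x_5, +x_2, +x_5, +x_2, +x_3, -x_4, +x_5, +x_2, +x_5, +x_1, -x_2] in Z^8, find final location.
(-2, 7, 0, -10, 2, -9, 7, -6)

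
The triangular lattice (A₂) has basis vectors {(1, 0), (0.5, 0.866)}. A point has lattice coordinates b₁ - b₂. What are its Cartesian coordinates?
(0.5, -0.866)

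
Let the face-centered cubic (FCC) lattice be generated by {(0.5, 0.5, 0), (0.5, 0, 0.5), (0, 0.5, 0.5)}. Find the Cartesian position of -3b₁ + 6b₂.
(1.5, -1.5, 3)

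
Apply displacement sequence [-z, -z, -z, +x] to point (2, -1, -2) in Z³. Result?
(3, -1, -5)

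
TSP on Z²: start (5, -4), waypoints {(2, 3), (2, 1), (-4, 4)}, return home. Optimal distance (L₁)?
34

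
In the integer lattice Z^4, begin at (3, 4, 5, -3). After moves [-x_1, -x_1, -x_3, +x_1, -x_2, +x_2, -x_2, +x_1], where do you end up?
(3, 3, 4, -3)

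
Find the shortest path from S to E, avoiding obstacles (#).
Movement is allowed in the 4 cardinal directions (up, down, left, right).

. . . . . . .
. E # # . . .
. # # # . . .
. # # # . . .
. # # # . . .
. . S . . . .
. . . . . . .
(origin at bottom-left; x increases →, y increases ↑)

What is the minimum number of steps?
7
(one shortest path: (2, 1) → (1, 1) → (0, 1) → (0, 2) → (0, 3) → (0, 4) → (0, 5) → (1, 5))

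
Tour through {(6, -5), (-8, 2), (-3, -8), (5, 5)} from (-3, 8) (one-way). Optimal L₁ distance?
49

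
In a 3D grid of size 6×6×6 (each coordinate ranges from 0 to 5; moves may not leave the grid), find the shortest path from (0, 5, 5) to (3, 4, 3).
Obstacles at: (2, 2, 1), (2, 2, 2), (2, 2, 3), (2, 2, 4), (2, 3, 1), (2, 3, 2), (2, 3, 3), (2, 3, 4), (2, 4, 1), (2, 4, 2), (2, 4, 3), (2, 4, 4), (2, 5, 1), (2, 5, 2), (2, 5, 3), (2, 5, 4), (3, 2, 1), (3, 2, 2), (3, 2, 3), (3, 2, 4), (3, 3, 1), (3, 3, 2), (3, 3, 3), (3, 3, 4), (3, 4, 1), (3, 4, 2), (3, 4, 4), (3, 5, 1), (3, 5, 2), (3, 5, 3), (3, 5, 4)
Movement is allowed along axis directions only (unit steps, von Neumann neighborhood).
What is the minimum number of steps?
8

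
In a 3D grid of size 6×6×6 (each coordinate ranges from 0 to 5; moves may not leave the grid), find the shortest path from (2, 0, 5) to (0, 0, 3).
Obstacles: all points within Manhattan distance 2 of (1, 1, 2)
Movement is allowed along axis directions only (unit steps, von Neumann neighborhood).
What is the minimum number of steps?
4
(one shortest path: (2, 0, 5) → (1, 0, 5) → (0, 0, 5) → (0, 0, 4) → (0, 0, 3))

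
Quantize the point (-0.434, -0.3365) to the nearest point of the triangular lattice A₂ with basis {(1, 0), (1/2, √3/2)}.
(-0.5, -0.866)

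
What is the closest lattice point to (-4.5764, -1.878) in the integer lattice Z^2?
(-5, -2)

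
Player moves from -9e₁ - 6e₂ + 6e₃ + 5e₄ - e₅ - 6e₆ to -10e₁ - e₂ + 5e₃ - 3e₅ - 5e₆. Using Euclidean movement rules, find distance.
7.54983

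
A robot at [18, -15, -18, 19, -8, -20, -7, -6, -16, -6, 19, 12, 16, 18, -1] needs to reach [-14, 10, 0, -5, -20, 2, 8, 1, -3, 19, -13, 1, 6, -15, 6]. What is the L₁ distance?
286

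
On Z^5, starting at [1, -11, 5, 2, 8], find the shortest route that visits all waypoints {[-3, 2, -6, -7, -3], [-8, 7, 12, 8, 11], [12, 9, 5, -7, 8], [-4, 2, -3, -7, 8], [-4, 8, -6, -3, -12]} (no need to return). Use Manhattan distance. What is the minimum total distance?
156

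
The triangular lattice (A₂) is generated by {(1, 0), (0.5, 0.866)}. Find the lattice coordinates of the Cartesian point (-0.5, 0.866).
-b₁ + b₂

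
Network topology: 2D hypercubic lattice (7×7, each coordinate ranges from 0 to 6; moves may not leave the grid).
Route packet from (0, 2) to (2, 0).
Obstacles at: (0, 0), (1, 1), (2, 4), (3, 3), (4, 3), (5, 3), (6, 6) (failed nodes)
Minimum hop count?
4
(one shortest path: (0, 2) → (1, 2) → (2, 2) → (2, 1) → (2, 0))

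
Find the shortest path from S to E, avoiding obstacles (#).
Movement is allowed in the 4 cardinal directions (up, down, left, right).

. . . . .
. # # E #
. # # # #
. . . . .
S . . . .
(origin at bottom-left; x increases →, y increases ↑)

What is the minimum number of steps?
8
(one shortest path: (0, 0) → (0, 1) → (0, 2) → (0, 3) → (0, 4) → (1, 4) → (2, 4) → (3, 4) → (3, 3))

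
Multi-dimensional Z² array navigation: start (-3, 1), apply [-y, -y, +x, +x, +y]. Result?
(-1, 0)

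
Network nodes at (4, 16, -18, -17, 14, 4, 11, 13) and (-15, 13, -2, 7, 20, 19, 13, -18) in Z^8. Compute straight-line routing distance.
49.2747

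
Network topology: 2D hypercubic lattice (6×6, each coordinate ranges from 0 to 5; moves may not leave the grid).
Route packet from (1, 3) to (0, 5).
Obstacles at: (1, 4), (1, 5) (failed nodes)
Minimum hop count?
3
(one shortest path: (1, 3) → (0, 3) → (0, 4) → (0, 5))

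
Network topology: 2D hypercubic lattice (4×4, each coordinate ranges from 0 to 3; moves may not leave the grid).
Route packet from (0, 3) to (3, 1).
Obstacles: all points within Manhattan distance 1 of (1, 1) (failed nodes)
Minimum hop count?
5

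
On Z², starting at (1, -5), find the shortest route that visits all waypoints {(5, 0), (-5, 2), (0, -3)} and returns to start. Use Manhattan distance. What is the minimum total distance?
34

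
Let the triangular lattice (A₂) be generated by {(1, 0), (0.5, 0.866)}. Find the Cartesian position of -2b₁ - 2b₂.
(-3, -1.732)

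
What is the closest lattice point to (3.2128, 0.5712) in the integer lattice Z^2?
(3, 1)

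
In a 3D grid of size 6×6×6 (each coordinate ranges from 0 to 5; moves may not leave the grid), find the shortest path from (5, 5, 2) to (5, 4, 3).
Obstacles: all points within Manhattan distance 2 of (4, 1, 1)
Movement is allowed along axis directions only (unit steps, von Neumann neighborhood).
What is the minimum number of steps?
2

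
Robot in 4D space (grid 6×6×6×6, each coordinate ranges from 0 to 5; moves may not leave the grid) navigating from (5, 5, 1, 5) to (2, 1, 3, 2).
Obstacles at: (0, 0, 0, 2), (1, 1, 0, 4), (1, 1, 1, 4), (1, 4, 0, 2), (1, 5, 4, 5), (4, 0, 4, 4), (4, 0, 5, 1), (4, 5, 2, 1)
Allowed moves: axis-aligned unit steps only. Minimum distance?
12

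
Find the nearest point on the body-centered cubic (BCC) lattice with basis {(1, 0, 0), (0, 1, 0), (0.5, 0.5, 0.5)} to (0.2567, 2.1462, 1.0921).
(0, 2, 1)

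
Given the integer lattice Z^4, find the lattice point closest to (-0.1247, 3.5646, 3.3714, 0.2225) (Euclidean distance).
(0, 4, 3, 0)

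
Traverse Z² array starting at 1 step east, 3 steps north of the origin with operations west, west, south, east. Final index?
(0, 2)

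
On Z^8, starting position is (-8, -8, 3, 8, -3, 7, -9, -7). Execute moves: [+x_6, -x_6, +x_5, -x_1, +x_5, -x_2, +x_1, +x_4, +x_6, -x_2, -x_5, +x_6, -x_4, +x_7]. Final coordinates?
(-8, -10, 3, 8, -2, 9, -8, -7)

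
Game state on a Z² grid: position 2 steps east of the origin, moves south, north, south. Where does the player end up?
(2, -1)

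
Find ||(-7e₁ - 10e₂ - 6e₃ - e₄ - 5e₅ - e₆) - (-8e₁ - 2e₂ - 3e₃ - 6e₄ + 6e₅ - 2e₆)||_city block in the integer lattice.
29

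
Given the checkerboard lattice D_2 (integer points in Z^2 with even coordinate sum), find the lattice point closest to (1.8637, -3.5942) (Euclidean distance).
(2, -4)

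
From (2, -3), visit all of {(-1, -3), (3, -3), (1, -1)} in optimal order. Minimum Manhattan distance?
9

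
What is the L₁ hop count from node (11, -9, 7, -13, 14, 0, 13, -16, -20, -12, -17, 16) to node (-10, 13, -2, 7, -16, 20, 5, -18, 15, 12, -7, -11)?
228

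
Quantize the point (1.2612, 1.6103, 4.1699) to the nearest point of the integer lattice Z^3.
(1, 2, 4)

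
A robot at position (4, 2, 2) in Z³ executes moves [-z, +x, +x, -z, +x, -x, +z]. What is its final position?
(6, 2, 1)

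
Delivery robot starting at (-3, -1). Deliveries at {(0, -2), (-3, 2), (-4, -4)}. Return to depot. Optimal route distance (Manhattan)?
20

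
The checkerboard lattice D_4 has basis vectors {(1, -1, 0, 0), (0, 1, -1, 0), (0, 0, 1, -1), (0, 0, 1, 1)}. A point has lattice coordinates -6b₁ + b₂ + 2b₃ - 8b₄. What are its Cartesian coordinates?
(-6, 7, -7, -10)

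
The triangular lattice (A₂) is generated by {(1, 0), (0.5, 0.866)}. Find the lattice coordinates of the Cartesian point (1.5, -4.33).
4b₁ - 5b₂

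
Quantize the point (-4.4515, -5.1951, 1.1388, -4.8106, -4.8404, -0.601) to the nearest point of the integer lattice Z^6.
(-4, -5, 1, -5, -5, -1)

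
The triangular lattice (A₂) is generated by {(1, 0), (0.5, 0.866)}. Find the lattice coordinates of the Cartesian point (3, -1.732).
4b₁ - 2b₂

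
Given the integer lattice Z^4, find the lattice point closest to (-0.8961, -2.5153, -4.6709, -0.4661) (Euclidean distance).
(-1, -3, -5, 0)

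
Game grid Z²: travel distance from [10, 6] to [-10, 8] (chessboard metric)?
20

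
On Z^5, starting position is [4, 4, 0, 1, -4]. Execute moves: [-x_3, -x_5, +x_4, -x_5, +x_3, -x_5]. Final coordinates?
(4, 4, 0, 2, -7)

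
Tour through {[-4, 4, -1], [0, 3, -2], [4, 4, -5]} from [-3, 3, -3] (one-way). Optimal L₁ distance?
18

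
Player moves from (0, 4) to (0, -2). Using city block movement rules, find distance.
6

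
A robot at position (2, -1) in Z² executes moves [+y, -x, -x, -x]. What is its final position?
(-1, 0)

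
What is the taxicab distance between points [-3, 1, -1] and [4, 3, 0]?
10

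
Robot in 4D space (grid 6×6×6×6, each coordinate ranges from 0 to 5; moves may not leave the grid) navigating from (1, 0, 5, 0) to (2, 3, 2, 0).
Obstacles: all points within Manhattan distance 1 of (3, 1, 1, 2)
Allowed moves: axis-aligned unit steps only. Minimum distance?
7
(one shortest path: (1, 0, 5, 0) → (2, 0, 5, 0) → (2, 1, 5, 0) → (2, 2, 5, 0) → (2, 3, 5, 0) → (2, 3, 4, 0) → (2, 3, 3, 0) → (2, 3, 2, 0))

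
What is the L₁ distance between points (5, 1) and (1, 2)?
5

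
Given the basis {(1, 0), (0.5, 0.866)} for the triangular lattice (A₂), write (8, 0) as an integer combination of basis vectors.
8b₁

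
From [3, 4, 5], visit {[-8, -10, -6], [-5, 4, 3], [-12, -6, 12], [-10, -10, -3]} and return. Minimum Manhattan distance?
94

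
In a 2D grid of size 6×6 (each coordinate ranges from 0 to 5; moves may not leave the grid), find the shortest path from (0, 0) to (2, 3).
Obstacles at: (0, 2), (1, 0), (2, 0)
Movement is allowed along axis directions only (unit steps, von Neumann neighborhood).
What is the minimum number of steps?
5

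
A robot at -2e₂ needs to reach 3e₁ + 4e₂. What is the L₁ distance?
9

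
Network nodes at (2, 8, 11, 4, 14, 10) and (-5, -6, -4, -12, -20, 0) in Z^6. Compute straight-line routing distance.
44.5197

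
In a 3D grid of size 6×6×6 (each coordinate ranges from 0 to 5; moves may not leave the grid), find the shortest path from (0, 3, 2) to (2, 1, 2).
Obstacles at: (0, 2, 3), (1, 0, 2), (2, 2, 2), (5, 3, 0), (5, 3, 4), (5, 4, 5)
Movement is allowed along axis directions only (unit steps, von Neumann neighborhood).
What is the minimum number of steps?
4
(one shortest path: (0, 3, 2) → (1, 3, 2) → (1, 2, 2) → (1, 1, 2) → (2, 1, 2))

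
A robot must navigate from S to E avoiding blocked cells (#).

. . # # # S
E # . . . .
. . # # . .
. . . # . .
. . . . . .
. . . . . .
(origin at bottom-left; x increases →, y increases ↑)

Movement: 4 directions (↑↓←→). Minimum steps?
12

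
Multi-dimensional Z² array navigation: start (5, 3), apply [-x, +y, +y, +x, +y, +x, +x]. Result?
(7, 6)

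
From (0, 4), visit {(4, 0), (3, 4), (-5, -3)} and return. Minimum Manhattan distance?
32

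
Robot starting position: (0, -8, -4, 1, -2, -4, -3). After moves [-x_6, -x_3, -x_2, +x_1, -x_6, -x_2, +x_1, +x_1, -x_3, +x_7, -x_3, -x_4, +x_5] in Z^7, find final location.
(3, -10, -7, 0, -1, -6, -2)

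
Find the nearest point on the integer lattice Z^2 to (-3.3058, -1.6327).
(-3, -2)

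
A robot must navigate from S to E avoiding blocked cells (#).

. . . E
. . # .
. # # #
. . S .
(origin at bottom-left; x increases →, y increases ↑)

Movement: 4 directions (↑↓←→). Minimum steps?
8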